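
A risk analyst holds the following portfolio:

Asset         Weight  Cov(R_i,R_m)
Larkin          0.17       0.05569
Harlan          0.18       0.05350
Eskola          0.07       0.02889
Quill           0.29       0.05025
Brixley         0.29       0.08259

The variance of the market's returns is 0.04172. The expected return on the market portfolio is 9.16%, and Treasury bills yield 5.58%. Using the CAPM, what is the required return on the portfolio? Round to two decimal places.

β_Larkin = 0.05569 / 0.04172 = 1.3349
β_Harlan = 0.05350 / 0.04172 = 1.2824
β_Eskola = 0.02889 / 0.04172 = 0.6925
β_Quill = 0.05025 / 0.04172 = 1.2045
β_Brixley = 0.08259 / 0.04172 = 1.9796
β_P = Σ w_i β_i = 0.17×1.3349 + 0.18×1.2824 + 0.07×0.6925 + 0.29×1.2045 + 0.29×1.9796 = 1.4296
MRP = 9.16% − 5.58% = 3.58%
E(R_P) = R_f + β_P × MRP = 5.58% + 1.4296 × 3.58% = 10.70%

10.70%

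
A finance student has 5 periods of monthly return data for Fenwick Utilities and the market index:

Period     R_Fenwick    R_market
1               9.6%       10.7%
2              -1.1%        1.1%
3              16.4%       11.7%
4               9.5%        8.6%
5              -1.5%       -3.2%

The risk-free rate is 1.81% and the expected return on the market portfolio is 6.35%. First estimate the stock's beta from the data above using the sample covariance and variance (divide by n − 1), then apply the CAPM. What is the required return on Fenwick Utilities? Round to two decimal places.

Mean R_i = (9.6 − 1.1 + 16.4 + 9.5 − 1.5) / 5 = 6.5800%
Mean R_m = (10.7 + 1.1 + 11.7 + 8.6 − 3.2) / 5 = 5.7800%
Σ(R_i − R̄_i)(R_m − R̄_m) = 189.7280  ⇒  Cov = 189.7280 / 4 = 47.4320
Σ(R_m − R̄_m)² = 169.7480  ⇒  Var(R_m) = 169.7480 / 4 = 42.4370
β = Cov / Var(R_m) = 47.4320 / 42.4370 = 1.1177
MRP = 6.35% − 1.81% = 4.54%
E(R) = R_f + β × MRP = 1.81% + 1.1177 × 4.54% = 6.88%

6.88%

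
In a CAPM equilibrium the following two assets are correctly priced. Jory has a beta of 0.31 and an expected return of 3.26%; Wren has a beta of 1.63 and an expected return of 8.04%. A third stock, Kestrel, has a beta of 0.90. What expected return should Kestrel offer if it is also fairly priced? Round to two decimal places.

MRP (SML slope) = (8.04% − 3.26%) / (1.63 − 0.31) = 4.78% / 1.32 = 3.6212%
R_f (intercept) = 3.26% − 0.31 × 3.6212% = 2.1374%
E(R_Kestrel) = R_f + β × MRP = 2.1374% + 0.90 × 3.6212% = 5.40%

5.40%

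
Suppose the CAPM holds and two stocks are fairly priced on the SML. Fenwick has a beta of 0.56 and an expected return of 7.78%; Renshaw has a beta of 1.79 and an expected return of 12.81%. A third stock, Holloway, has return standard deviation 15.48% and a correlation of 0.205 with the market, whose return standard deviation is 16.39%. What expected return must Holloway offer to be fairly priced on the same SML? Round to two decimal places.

MRP = (12.81% − 7.78%) / (1.79 − 0.56) = 4.0894%
R_f = 7.78% − 0.56 × 4.0894% = 5.4899%
β_Holloway = ρ·σ_i/σ_m = 0.205 × 15.48 / 16.39 = 0.1936
E(R_Holloway) = R_f + β × MRP = 5.4899% + 0.1936 × 4.0894% = 6.28%

6.28%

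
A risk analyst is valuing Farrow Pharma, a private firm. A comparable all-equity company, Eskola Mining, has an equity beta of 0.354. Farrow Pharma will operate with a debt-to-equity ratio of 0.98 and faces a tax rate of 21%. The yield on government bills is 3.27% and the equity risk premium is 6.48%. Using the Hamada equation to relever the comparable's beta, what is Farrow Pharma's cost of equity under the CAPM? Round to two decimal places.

7.34%

β_L = β_U × [1 + (1 − t)(D/E)] = 0.354 × [1 + (1 − 0.21) × 0.98]
    = 0.354 × [1 + 0.79 × 0.98] = 0.354 × 1.7742 = 0.6281
E(R) = R_f + β_L × MRP = 3.27% + 0.6281 × 6.48% = 7.34%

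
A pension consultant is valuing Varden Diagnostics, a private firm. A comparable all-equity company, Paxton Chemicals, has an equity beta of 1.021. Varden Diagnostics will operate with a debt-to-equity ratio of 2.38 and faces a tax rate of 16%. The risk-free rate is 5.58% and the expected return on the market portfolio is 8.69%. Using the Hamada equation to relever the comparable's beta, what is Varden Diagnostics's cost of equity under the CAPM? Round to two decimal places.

β_L = β_U × [1 + (1 − t)(D/E)] = 1.021 × [1 + (1 − 0.16) × 2.38]
    = 1.021 × [1 + 0.84 × 2.38] = 1.021 × 2.9992 = 3.0622
MRP = 8.69% − 5.58% = 3.11%
E(R) = R_f + β_L × MRP = 5.58% + 3.0622 × 3.11% = 15.10%

15.10%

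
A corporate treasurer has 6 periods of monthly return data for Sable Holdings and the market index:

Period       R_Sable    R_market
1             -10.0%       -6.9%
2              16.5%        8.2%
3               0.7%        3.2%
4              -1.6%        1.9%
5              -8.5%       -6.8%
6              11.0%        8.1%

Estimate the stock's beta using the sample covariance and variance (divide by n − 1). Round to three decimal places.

1.474

Mean R_i = (-10.0 + 16.5 + 0.7 − 1.6 − 8.5 + 11.0) / 6 = 1.3500%
Mean R_m = (-6.9 + 8.2 + 3.2 + 1.9 − 6.8 + 8.1) / 6 = 1.2833%
Σ(R_i − R̄_i)(R_m − R̄_m) = 340.0050  ⇒  Cov = 340.0050 / 5 = 68.0010
Σ(R_m − R̄_m)² = 230.6683  ⇒  Var(R_m) = 230.6683 / 5 = 46.1337
β = Cov / Var(R_m) = 68.0010 / 46.1337 = 1.4740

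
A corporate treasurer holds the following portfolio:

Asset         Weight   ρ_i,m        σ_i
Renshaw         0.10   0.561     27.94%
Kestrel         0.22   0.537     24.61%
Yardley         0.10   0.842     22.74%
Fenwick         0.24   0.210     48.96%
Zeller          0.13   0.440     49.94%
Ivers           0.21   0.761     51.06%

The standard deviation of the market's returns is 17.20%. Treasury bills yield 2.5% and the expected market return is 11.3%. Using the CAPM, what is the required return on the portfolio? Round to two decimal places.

12.67%

β_Renshaw = 0.561 × 27.94% / 17.20% = 0.9113
β_Kestrel = 0.537 × 24.61% / 17.20% = 0.7683
β_Yardley = 0.842 × 22.74% / 17.20% = 1.1132
β_Fenwick = 0.210 × 48.96% / 17.20% = 0.5978
β_Zeller = 0.440 × 49.94% / 17.20% = 1.2775
β_Ivers = 0.761 × 51.06% / 17.20% = 2.2591
β_P = Σ w_i β_i = 0.10×0.9113 + 0.22×0.7683 + 0.10×1.1132 + 0.24×0.5978 + 0.13×1.2775 + 0.21×2.2591 = 1.1554
MRP = 11.3% − 2.5% = 8.80%
E(R_P) = R_f + β_P × MRP = 2.5% + 1.1554 × 8.8% = 12.67%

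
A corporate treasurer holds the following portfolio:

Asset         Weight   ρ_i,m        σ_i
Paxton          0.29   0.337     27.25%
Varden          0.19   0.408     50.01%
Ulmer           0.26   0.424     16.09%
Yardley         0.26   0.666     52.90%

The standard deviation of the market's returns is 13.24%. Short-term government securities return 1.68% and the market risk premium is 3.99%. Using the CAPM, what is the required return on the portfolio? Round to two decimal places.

6.95%

β_Paxton = 0.337 × 27.25% / 13.24% = 0.6936
β_Varden = 0.408 × 50.01% / 13.24% = 1.5411
β_Ulmer = 0.424 × 16.09% / 13.24% = 0.5153
β_Yardley = 0.666 × 52.90% / 13.24% = 2.6610
β_P = Σ w_i β_i = 0.29×0.6936 + 0.19×1.5411 + 0.26×0.5153 + 0.26×2.6610 = 1.3198
E(R_P) = R_f + β_P × MRP = 1.68% + 1.3198 × 3.99% = 6.95%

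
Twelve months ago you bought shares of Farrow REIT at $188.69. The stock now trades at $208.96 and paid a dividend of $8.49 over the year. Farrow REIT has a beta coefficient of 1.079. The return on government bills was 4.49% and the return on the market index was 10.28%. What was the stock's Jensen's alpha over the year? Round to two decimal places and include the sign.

+4.50%

Realised HPR = (P1 + D1 − P0) / P0 = (208.96 + 8.49 − 188.69) / 188.69 = 28.76 / 188.69 = 15.2419%
MRP = 10.28% − 4.49% = 5.79%
CAPM required = R_f + β·MRP = 4.49% + 1.079 × 5.79% = 10.73741%
α = realised − required = 15.2419% − 10.73741% = +4.50%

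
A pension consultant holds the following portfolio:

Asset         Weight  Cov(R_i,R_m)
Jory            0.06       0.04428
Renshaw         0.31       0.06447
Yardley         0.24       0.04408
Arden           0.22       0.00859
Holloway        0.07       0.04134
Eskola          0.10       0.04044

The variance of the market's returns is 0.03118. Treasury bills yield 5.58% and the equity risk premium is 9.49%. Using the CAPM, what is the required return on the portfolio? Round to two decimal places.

β_Jory = 0.04428 / 0.03118 = 1.4201
β_Renshaw = 0.06447 / 0.03118 = 2.0677
β_Yardley = 0.04408 / 0.03118 = 1.4137
β_Arden = 0.00859 / 0.03118 = 0.2755
β_Holloway = 0.04134 / 0.03118 = 1.3258
β_Eskola = 0.04044 / 0.03118 = 1.2970
β_P = Σ w_i β_i = 0.06×1.4201 + 0.31×2.0677 + 0.24×1.4137 + 0.22×0.2755 + 0.07×1.3258 + 0.10×1.2970 = 1.3486
E(R_P) = R_f + β_P × MRP = 5.58% + 1.3486 × 9.49% = 18.38%

18.38%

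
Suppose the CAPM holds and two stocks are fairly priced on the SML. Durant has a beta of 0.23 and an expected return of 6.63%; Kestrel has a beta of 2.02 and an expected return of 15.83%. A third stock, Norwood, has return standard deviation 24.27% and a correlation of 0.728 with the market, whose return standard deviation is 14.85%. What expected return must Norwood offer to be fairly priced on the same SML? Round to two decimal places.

MRP = (15.83% − 6.63%) / (2.02 − 0.23) = 5.1397%
R_f = 6.63% − 0.23 × 5.1397% = 5.4479%
β_Norwood = ρ·σ_i/σ_m = 0.728 × 24.27 / 14.85 = 1.1898
E(R_Norwood) = R_f + β × MRP = 5.4479% + 1.1898 × 5.1397% = 11.56%

11.56%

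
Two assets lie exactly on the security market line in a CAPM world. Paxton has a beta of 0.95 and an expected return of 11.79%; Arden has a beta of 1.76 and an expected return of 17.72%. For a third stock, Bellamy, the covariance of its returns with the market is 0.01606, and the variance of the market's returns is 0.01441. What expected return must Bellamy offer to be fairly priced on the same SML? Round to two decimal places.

12.99%

MRP = (17.72% − 11.79%) / (1.76 − 0.95) = 7.3210%
R_f = 11.79% − 0.95 × 7.3210% = 4.8351%
β_Bellamy = Cov / Var(R_m) = 0.01606 / 0.01441 = 1.1145
E(R_Bellamy) = R_f + β × MRP = 4.8351% + 1.1145 × 7.3210% = 12.99%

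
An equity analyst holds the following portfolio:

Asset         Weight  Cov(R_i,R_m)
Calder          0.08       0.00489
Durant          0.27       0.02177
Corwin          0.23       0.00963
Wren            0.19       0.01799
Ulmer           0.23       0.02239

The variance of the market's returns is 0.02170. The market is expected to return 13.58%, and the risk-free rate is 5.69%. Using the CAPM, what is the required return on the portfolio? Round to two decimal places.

11.89%

β_Calder = 0.00489 / 0.02170 = 0.2253
β_Durant = 0.02177 / 0.02170 = 1.0032
β_Corwin = 0.00963 / 0.02170 = 0.4438
β_Wren = 0.01799 / 0.02170 = 0.8290
β_Ulmer = 0.02239 / 0.02170 = 1.0318
β_P = Σ w_i β_i = 0.08×0.2253 + 0.27×1.0032 + 0.23×0.4438 + 0.19×0.8290 + 0.23×1.0318 = 0.7858
MRP = 13.58% − 5.69% = 7.89%
E(R_P) = R_f + β_P × MRP = 5.69% + 0.7858 × 7.89% = 11.89%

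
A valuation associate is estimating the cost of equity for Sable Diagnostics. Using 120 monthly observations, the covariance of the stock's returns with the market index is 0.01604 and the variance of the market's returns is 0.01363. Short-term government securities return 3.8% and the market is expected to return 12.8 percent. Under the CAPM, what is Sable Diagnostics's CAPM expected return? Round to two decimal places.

14.39%

β = Cov(R_i, R_m) / Var(R_m) = 0.01604 / 0.01363 = 1.1768
MRP = 12.8% − 3.8% = 9.00%
E(R) = R_f + β × MRP = 3.8% + 1.1768 × 9.0% = 14.39%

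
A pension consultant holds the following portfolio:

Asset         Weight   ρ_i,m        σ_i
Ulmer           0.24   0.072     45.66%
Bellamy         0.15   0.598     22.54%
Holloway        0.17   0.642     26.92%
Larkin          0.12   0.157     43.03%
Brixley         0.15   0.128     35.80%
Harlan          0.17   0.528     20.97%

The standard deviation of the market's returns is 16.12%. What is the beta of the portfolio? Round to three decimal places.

0.566

β_Ulmer = 0.072 × 45.66% / 16.12% = 0.2039
β_Bellamy = 0.598 × 22.54% / 16.12% = 0.8362
β_Holloway = 0.642 × 26.92% / 16.12% = 1.0721
β_Larkin = 0.157 × 43.03% / 16.12% = 0.4191
β_Brixley = 0.128 × 35.80% / 16.12% = 0.2843
β_Harlan = 0.528 × 20.97% / 16.12% = 0.6869
β_P = Σ w_i β_i = 0.24×0.2039 + 0.15×0.8362 + 0.17×1.0721 + 0.12×0.4191 + 0.15×0.2843 + 0.17×0.6869 = 0.5663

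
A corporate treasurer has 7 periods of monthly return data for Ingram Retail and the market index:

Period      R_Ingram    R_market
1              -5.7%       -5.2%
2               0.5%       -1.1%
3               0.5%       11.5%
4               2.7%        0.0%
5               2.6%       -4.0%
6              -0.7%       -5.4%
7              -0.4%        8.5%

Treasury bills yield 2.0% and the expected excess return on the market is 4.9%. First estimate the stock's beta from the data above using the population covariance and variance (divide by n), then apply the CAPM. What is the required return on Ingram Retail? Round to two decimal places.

2.45%

Mean R_i = (-5.7 + 0.5 + 0.5 + 2.7 + 2.6 − 0.7 − 0.4) / 7 = -0.0714%
Mean R_m = (-5.2 − 1.1 + 11.5 + 0.0 − 4.0 − 5.4 + 8.5) / 7 = 0.6143%
Σ(R_i − R̄_i)(R_m − R̄_m) = 25.1271  ⇒  Cov = 25.1271 / 7 = 3.5896
Σ(R_m − R̄_m)² = 275.2686  ⇒  Var(R_m) = 275.2686 / 7 = 39.3241
β = Cov / Var(R_m) = 3.5896 / 39.3241 = 0.0913
E(R) = R_f + β × MRP = 2.0% + 0.0913 × 4.9% = 2.45%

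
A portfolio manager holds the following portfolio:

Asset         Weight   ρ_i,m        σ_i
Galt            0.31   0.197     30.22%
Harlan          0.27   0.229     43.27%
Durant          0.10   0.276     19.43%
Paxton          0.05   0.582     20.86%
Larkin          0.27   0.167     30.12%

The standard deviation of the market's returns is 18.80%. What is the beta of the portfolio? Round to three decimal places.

0.374

β_Galt = 0.197 × 30.22% / 18.80% = 0.3167
β_Harlan = 0.229 × 43.27% / 18.80% = 0.5271
β_Durant = 0.276 × 19.43% / 18.80% = 0.2852
β_Paxton = 0.582 × 20.86% / 18.80% = 0.6458
β_Larkin = 0.167 × 30.12% / 18.80% = 0.2676
β_P = Σ w_i β_i = 0.31×0.3167 + 0.27×0.5271 + 0.10×0.2852 + 0.05×0.6458 + 0.27×0.2676 = 0.3736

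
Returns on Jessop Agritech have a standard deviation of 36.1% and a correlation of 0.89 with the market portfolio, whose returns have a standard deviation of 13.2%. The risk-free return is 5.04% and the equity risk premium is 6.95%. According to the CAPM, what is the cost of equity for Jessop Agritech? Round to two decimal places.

21.96%

β = ρ × σ_i / σ_m = 0.89 × 36.1% / 13.2% = 2.4340
E(R) = 5.04% + 2.4340 × 6.95% = 21.96%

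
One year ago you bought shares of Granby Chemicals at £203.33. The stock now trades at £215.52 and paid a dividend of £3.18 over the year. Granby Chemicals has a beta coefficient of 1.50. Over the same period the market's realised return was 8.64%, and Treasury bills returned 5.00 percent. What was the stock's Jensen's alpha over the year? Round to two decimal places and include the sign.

Realised HPR = (P1 + D1 − P0) / P0 = (215.52 + 3.18 − 203.33) / 203.33 = 15.37 / 203.33 = 7.5591%
MRP = 8.64% − 5.00% = 3.64%
CAPM required = R_f + β·MRP = 5.00% + 1.50 × 3.64% = 10.4600%
α = realised − required = 7.5591% − 10.4600% = -2.90%

-2.90%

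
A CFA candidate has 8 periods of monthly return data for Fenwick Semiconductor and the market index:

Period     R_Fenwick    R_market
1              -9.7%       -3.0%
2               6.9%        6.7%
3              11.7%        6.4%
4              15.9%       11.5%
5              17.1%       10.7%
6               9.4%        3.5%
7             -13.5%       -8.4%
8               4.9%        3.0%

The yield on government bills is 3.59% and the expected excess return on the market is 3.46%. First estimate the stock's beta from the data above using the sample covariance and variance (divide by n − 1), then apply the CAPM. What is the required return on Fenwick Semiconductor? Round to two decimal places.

Mean R_i = (-9.7 + 6.9 + 11.7 + 15.9 + 17.1 + 9.4 − 13.5 + 4.9) / 8 = 5.3375%
Mean R_m = (-3.0 + 6.7 + 6.4 + 11.5 + 10.7 + 3.5 − 8.4 + 3.0) / 8 = 3.8000%
Σ(R_i − R̄_i)(R_m − R̄_m) = 514.7700  ⇒  Cov = 514.7700 / 7 = 73.5386
Σ(R_m − R̄_m)² = 317.8800  ⇒  Var(R_m) = 317.8800 / 7 = 45.4114
β = Cov / Var(R_m) = 73.5386 / 45.4114 = 1.6194
E(R) = R_f + β × MRP = 3.59% + 1.6194 × 3.46% = 9.19%

9.19%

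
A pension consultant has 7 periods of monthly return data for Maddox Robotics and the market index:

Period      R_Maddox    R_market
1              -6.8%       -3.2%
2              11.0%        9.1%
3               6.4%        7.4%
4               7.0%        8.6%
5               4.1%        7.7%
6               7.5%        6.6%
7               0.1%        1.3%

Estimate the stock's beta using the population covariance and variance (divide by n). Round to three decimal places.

1.225

Mean R_i = (-6.8 + 11.0 + 6.4 + 7.0 + 4.1 + 7.5 + 0.1) / 7 = 4.1857%
Mean R_m = (-3.2 + 9.1 + 7.4 + 8.6 + 7.7 + 6.6 + 1.3) / 7 = 5.3571%
Σ(R_i − R̄_i)(R_m − R̄_m) = 153.6557  ⇒  Cov = 153.6557 / 7 = 21.9508
Σ(R_m − R̄_m)² = 125.4171  ⇒  Var(R_m) = 125.4171 / 7 = 17.9167
β = Cov / Var(R_m) = 21.9508 / 17.9167 = 1.2252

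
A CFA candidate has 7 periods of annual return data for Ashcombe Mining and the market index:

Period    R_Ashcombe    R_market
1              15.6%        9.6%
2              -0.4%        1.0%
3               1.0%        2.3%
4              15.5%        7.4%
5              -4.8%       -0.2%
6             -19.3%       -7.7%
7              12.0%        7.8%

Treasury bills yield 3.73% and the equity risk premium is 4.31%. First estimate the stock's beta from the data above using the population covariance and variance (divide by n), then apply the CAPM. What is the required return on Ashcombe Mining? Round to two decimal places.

12.81%

Mean R_i = (15.6 − 0.4 + 1.0 + 15.5 − 4.8 − 19.3 + 12.0) / 7 = 2.8000%
Mean R_m = (9.6 + 1.0 + 2.3 + 7.4 − 0.2 − 7.7 + 7.8) / 7 = 2.8857%
Σ(R_i − R̄_i)(R_m − R̄_m) = 452.9700  ⇒  Cov = 452.9700 / 7 = 64.7100
Σ(R_m − R̄_m)² = 215.0886  ⇒  Var(R_m) = 215.0886 / 7 = 30.7269
β = Cov / Var(R_m) = 64.7100 / 30.7269 = 2.1060
E(R) = R_f + β × MRP = 3.73% + 2.1060 × 4.31% = 12.81%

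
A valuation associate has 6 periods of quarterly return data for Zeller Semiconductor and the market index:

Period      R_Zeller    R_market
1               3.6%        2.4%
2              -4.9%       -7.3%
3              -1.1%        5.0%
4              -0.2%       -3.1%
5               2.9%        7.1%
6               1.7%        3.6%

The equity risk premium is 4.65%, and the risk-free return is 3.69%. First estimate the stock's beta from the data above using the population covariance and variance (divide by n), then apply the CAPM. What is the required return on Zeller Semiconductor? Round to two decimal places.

Mean R_i = (3.6 − 4.9 − 1.1 − 0.2 + 2.9 + 1.7) / 6 = 0.3333%
Mean R_m = (2.4 − 7.3 + 5.0 − 3.1 + 7.1 + 3.6) / 6 = 1.2833%
Σ(R_i − R̄_i)(R_m − R̄_m) = 63.6733  ⇒  Cov = 63.6733 / 6 = 10.6122
Σ(R_m − R̄_m)² = 147.1483  ⇒  Var(R_m) = 147.1483 / 6 = 24.5247
β = Cov / Var(R_m) = 10.6122 / 24.5247 = 0.4327
E(R) = R_f + β × MRP = 3.69% + 0.4327 × 4.65% = 5.70%

5.70%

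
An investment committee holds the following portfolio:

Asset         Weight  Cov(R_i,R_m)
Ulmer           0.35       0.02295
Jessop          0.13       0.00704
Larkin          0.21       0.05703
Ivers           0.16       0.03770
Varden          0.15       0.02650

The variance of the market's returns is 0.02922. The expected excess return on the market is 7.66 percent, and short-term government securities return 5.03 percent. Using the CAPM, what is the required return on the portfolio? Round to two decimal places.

13.14%

β_Ulmer = 0.02295 / 0.02922 = 0.7854
β_Jessop = 0.00704 / 0.02922 = 0.2409
β_Larkin = 0.05703 / 0.02922 = 1.9517
β_Ivers = 0.03770 / 0.02922 = 1.2902
β_Varden = 0.02650 / 0.02922 = 0.9069
β_P = Σ w_i β_i = 0.35×0.7854 + 0.13×0.2409 + 0.21×1.9517 + 0.16×1.2902 + 0.15×0.9069 = 1.0585
E(R_P) = R_f + β_P × MRP = 5.03% + 1.0585 × 7.66% = 13.14%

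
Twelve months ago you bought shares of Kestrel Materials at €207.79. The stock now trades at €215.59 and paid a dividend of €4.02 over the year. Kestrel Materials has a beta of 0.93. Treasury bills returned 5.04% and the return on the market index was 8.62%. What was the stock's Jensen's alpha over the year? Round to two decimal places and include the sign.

Realised HPR = (P1 + D1 − P0) / P0 = (215.59 + 4.02 − 207.79) / 207.79 = 11.82 / 207.79 = 5.6884%
MRP = 8.62% − 5.04% = 3.58%
CAPM required = R_f + β·MRP = 5.04% + 0.93 × 3.58% = 8.3694%
α = realised − required = 5.6884% − 8.3694% = -2.68%

-2.68%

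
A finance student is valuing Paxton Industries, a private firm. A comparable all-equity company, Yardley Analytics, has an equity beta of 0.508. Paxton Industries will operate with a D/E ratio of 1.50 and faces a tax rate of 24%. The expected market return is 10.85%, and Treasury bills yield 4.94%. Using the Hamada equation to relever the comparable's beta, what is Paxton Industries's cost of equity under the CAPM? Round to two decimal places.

β_L = β_U × [1 + (1 − t)(D/E)] = 0.508 × [1 + (1 − 0.24) × 1.50]
    = 0.508 × [1 + 0.76 × 1.50] = 0.508 × 2.1400 = 1.0871
MRP = 10.85% − 4.94% = 5.91%
E(R) = R_f + β_L × MRP = 4.94% + 1.0871 × 5.91% = 11.36%

11.36%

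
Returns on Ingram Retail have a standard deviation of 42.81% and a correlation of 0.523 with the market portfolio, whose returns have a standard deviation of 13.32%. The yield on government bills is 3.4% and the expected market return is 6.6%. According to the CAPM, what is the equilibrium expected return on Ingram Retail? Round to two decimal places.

β = ρ × σ_i / σ_m = 0.523 × 42.81% / 13.32% = 1.6809
MRP = 6.6% − 3.4% = 3.20%
E(R) = 3.4% + 1.6809 × 3.2% = 8.78%

8.78%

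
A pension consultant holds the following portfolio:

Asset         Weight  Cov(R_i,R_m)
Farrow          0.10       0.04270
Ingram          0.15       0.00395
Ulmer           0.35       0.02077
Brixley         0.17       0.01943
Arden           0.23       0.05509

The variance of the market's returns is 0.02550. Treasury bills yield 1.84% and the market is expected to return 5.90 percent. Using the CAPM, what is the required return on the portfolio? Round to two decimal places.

β_Farrow = 0.04270 / 0.02550 = 1.6745
β_Ingram = 0.00395 / 0.02550 = 0.1549
β_Ulmer = 0.02077 / 0.02550 = 0.8145
β_Brixley = 0.01943 / 0.02550 = 0.7620
β_Arden = 0.05509 / 0.02550 = 2.1604
β_P = Σ w_i β_i = 0.10×1.6745 + 0.15×0.1549 + 0.35×0.8145 + 0.17×0.7620 + 0.23×2.1604 = 1.1022
MRP = 5.90% − 1.84% = 4.06%
E(R_P) = R_f + β_P × MRP = 1.84% + 1.1022 × 4.06% = 6.31%

6.31%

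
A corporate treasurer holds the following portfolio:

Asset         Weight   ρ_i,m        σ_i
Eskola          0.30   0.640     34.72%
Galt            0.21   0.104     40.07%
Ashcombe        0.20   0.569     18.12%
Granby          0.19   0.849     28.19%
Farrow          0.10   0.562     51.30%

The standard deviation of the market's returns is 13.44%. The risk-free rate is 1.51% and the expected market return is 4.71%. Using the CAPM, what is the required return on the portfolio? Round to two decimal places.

β_Eskola = 0.640 × 34.72% / 13.44% = 1.6533
β_Galt = 0.104 × 40.07% / 13.44% = 0.3101
β_Ashcombe = 0.569 × 18.12% / 13.44% = 0.7671
β_Granby = 0.849 × 28.19% / 13.44% = 1.7808
β_Farrow = 0.562 × 51.30% / 13.44% = 2.1451
β_P = Σ w_i β_i = 0.30×1.6533 + 0.21×0.3101 + 0.20×0.7671 + 0.19×1.7808 + 0.10×2.1451 = 1.2674
MRP = 4.71% − 1.51% = 3.20%
E(R_P) = R_f + β_P × MRP = 1.51% + 1.2674 × 3.20% = 5.57%

5.57%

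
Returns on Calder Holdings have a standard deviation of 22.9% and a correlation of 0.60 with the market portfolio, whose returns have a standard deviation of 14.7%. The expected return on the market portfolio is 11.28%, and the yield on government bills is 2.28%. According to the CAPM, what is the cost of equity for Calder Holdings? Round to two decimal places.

10.69%

β = ρ × σ_i / σ_m = 0.60 × 22.9% / 14.7% = 0.9347
MRP = 11.28% − 2.28% = 9.00%
E(R) = 2.28% + 0.9347 × 9.00% = 10.69%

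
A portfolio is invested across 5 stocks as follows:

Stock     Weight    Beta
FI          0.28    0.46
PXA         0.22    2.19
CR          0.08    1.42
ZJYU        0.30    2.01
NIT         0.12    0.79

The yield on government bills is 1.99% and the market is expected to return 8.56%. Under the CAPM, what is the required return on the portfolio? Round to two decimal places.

11.33%

β_P = Σ w_i β_i = 0.28×0.46 + 0.22×2.19 + 0.08×1.42 + 0.30×2.01 + 0.12×0.79 = 1.4220
MRP = 8.56% − 1.99% = 6.57%
E(R_P) = R_f + β_P × MRP = 1.99% + 1.4220 × 6.57% = 11.33%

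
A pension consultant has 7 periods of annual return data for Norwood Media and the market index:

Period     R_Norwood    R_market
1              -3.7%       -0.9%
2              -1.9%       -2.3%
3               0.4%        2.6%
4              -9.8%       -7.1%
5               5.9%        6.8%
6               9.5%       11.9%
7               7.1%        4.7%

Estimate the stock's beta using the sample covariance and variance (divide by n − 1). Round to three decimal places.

1.042

Mean R_i = (-3.7 − 1.9 + 0.4 − 9.8 + 5.9 + 9.5 + 7.1) / 7 = 1.0714%
Mean R_m = (-0.9 − 2.3 + 2.6 − 7.1 + 6.8 + 11.9 + 4.7) / 7 = 2.2429%
Σ(R_i − R̄_i)(R_m − R̄_m) = 248.0386  ⇒  Cov = 248.0386 / 6 = 41.3398
Σ(R_m − R̄_m)² = 237.9971  ⇒  Var(R_m) = 237.9971 / 6 = 39.6662
β = Cov / Var(R_m) = 41.3398 / 39.6662 = 1.0422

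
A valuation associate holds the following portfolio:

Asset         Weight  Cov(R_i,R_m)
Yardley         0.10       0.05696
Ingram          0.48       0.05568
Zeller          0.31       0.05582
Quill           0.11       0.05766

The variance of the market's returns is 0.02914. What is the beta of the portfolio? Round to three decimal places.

1.924

β_Yardley = 0.05696 / 0.02914 = 1.9547
β_Ingram = 0.05568 / 0.02914 = 1.9108
β_Zeller = 0.05582 / 0.02914 = 1.9156
β_Quill = 0.05766 / 0.02914 = 1.9787
β_P = Σ w_i β_i = 0.10×1.9547 + 0.48×1.9108 + 0.31×1.9156 + 0.11×1.9787 = 1.9241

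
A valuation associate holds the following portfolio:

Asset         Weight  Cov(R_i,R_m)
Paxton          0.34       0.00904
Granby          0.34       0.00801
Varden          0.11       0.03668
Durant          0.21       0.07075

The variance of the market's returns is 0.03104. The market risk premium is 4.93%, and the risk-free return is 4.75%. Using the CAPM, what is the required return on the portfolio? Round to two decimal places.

β_Paxton = 0.00904 / 0.03104 = 0.2912
β_Granby = 0.00801 / 0.03104 = 0.2581
β_Varden = 0.03668 / 0.03104 = 1.1817
β_Durant = 0.07075 / 0.03104 = 2.2793
β_P = Σ w_i β_i = 0.34×0.2912 + 0.34×0.2581 + 0.11×1.1817 + 0.21×2.2793 = 0.7954
E(R_P) = R_f + β_P × MRP = 4.75% + 0.7954 × 4.93% = 8.67%

8.67%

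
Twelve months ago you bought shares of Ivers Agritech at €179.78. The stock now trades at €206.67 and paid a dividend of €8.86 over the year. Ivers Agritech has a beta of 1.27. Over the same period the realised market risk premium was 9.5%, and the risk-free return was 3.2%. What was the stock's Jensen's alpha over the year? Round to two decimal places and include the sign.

Realised HPR = (P1 + D1 − P0) / P0 = (206.67 + 8.86 − 179.78) / 179.78 = 35.75 / 179.78 = 19.8854%
CAPM required = R_f + β·MRP = 3.2% + 1.27 × 9.5% = 15.2650%
α = realised − required = 19.8854% − 15.2650% = +4.62%

+4.62%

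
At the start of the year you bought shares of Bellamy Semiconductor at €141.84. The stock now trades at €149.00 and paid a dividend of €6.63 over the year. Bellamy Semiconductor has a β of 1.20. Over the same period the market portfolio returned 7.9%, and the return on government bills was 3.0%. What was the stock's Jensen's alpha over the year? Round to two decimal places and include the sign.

Realised HPR = (P1 + D1 − P0) / P0 = (149.00 + 6.63 − 141.84) / 141.84 = 13.79 / 141.84 = 9.7222%
MRP = 7.9% − 3.0% = 4.90%
CAPM required = R_f + β·MRP = 3.0% + 1.20 × 4.9% = 8.8800%
α = realised − required = 9.7222% − 8.8800% = +0.84%

+0.84%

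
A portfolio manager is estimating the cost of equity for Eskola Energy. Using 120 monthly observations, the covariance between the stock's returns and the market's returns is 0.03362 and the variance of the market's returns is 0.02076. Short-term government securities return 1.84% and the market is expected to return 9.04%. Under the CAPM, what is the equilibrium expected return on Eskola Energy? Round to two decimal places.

β = Cov(R_i, R_m) / Var(R_m) = 0.03362 / 0.02076 = 1.6195
MRP = 9.04% − 1.84% = 7.20%
E(R) = R_f + β × MRP = 1.84% + 1.6195 × 7.20% = 13.50%

13.50%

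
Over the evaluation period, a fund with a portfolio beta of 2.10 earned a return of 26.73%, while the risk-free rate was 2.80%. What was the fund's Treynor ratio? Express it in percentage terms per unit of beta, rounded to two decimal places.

11.40%

Treynor = (R_P − R_f) / β_P = (26.73% − 2.80%) / 2.1000 = 23.93% / 2.1000 = 11.40%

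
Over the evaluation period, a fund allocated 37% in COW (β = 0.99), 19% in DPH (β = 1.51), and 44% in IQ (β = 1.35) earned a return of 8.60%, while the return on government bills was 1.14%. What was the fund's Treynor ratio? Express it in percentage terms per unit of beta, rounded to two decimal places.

β_P = 0.37×0.99 + 0.19×1.51 + 0.44×1.35 = 1.2472
Treynor = (R_P − R_f) / β_P = (8.60% − 1.14%) / 1.2472 = 7.46% / 1.2472 = 5.98%

5.98%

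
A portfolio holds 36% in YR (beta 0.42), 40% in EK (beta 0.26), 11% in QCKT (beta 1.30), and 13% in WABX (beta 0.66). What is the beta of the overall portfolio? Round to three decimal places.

0.484

β_P = Σ w_i β_i = 0.36×0.42 + 0.40×0.26 + 0.11×1.30 + 0.13×0.66 = 0.4840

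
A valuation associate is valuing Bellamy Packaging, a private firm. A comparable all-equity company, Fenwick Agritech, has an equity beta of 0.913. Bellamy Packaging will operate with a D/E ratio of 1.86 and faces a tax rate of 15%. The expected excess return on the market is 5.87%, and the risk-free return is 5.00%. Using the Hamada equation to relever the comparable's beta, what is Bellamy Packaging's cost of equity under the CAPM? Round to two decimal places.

18.83%

β_L = β_U × [1 + (1 − t)(D/E)] = 0.913 × [1 + (1 − 0.15) × 1.86]
    = 0.913 × [1 + 0.85 × 1.86] = 0.913 × 2.5810 = 2.3565
E(R) = R_f + β_L × MRP = 5.00% + 2.3565 × 5.87% = 18.83%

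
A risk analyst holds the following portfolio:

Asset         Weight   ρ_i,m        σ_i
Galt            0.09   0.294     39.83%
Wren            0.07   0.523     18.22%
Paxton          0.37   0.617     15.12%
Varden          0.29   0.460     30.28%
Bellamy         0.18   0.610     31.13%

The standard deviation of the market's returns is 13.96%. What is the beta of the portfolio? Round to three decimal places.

β_Galt = 0.294 × 39.83% / 13.96% = 0.8388
β_Wren = 0.523 × 18.22% / 13.96% = 0.6826
β_Paxton = 0.617 × 15.12% / 13.96% = 0.6683
β_Varden = 0.460 × 30.28% / 13.96% = 0.9978
β_Bellamy = 0.610 × 31.13% / 13.96% = 1.3603
β_P = Σ w_i β_i = 0.09×0.8388 + 0.07×0.6826 + 0.37×0.6683 + 0.29×0.9978 + 0.18×1.3603 = 0.9048

0.905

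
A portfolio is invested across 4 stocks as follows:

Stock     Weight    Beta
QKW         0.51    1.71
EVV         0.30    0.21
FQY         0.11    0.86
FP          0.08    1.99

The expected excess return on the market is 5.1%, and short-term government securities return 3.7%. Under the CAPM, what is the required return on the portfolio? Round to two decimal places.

9.76%

β_P = Σ w_i β_i = 0.51×1.71 + 0.30×0.21 + 0.11×0.86 + 0.08×1.99 = 1.1889
E(R_P) = R_f + β_P × MRP = 3.7% + 1.1889 × 5.1% = 9.76%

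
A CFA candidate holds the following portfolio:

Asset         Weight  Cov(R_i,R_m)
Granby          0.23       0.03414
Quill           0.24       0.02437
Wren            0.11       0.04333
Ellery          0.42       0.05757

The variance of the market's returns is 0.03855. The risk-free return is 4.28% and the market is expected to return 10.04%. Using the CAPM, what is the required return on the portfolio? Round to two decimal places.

β_Granby = 0.03414 / 0.03855 = 0.8856
β_Quill = 0.02437 / 0.03855 = 0.6322
β_Wren = 0.04333 / 0.03855 = 1.1240
β_Ellery = 0.05757 / 0.03855 = 1.4934
β_P = Σ w_i β_i = 0.23×0.8856 + 0.24×0.6322 + 0.11×1.1240 + 0.42×1.4934 = 1.1063
MRP = 10.04% − 4.28% = 5.76%
E(R_P) = R_f + β_P × MRP = 4.28% + 1.1063 × 5.76% = 10.65%

10.65%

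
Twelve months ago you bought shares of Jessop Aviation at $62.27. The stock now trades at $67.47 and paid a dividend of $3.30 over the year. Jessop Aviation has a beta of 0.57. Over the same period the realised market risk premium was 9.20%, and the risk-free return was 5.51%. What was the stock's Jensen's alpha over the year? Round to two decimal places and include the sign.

+2.90%

Realised HPR = (P1 + D1 − P0) / P0 = (67.47 + 3.30 − 62.27) / 62.27 = 8.50 / 62.27 = 13.6502%
CAPM required = R_f + β·MRP = 5.51% + 0.57 × 9.20% = 10.7540%
α = realised − required = 13.6502% − 10.7540% = +2.90%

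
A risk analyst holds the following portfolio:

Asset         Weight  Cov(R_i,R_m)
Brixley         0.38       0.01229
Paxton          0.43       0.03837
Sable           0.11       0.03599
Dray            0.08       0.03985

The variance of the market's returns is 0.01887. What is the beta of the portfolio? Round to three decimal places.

β_Brixley = 0.01229 / 0.01887 = 0.6513
β_Paxton = 0.03837 / 0.01887 = 2.0334
β_Sable = 0.03599 / 0.01887 = 1.9073
β_Dray = 0.03985 / 0.01887 = 2.1118
β_P = Σ w_i β_i = 0.38×0.6513 + 0.43×2.0334 + 0.11×1.9073 + 0.08×2.1118 = 1.5006

1.501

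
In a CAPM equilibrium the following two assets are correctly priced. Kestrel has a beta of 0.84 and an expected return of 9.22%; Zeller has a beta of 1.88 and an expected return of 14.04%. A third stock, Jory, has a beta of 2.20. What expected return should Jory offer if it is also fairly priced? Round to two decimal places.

15.52%

MRP (SML slope) = (14.04% − 9.22%) / (1.88 − 0.84) = 4.82% / 1.04 = 4.6346%
R_f (intercept) = 9.22% − 0.84 × 4.6346% = 5.3269%
E(R_Jory) = R_f + β × MRP = 5.3269% + 2.20 × 4.6346% = 15.52%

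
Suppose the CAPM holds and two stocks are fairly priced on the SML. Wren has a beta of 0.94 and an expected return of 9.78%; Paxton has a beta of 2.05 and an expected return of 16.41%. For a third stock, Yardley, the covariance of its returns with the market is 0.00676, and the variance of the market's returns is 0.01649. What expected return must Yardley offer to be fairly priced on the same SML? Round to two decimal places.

MRP = (16.41% − 9.78%) / (2.05 − 0.94) = 5.9730%
R_f = 9.78% − 0.94 × 5.9730% = 4.1654%
β_Yardley = Cov / Var(R_m) = 0.00676 / 0.01649 = 0.4099
E(R_Yardley) = R_f + β × MRP = 4.1654% + 0.4099 × 5.9730% = 6.61%

6.61%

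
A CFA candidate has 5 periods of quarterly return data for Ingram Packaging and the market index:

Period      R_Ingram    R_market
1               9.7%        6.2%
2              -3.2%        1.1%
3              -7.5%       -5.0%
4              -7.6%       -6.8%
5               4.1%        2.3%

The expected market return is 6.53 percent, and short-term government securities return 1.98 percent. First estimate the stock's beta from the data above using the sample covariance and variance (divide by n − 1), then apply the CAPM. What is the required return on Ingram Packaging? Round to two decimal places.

Mean R_i = (9.7 − 3.2 − 7.5 − 7.6 + 4.1) / 5 = -0.9000%
Mean R_m = (6.2 + 1.1 − 5.0 − 6.8 + 2.3) / 5 = -0.4400%
Σ(R_i − R̄_i)(R_m − R̄_m) = 153.2500  ⇒  Cov = 153.2500 / 4 = 38.3125
Σ(R_m − R̄_m)² = 115.2120  ⇒  Var(R_m) = 115.2120 / 4 = 28.8030
β = Cov / Var(R_m) = 38.3125 / 28.8030 = 1.3302
MRP = 6.53% − 1.98% = 4.55%
E(R) = R_f + β × MRP = 1.98% + 1.3302 × 4.55% = 8.03%

8.03%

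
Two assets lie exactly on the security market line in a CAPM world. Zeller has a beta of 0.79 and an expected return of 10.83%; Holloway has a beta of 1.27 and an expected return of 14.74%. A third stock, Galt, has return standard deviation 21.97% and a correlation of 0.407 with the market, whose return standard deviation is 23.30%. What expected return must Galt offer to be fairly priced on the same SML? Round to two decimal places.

MRP = (14.74% − 10.83%) / (1.27 − 0.79) = 8.1458%
R_f = 10.83% − 0.79 × 8.1458% = 4.3948%
β_Galt = ρ·σ_i/σ_m = 0.407 × 21.97 / 23.30 = 0.3838
E(R_Galt) = R_f + β × MRP = 4.3948% + 0.3838 × 8.1458% = 7.52%

7.52%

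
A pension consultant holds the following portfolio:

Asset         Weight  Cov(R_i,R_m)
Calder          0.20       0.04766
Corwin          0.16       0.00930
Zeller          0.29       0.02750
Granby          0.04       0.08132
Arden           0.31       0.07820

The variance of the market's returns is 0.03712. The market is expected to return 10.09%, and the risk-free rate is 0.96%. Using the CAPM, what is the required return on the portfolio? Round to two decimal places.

β_Calder = 0.04766 / 0.03712 = 1.2839
β_Corwin = 0.00930 / 0.03712 = 0.2505
β_Zeller = 0.02750 / 0.03712 = 0.7408
β_Granby = 0.08132 / 0.03712 = 2.1907
β_Arden = 0.07820 / 0.03712 = 2.1067
β_P = Σ w_i β_i = 0.20×1.2839 + 0.16×0.2505 + 0.29×0.7408 + 0.04×2.1907 + 0.31×2.1067 = 1.2524
MRP = 10.09% − 0.96% = 9.13%
E(R_P) = R_f + β_P × MRP = 0.96% + 1.2524 × 9.13% = 12.39%

12.39%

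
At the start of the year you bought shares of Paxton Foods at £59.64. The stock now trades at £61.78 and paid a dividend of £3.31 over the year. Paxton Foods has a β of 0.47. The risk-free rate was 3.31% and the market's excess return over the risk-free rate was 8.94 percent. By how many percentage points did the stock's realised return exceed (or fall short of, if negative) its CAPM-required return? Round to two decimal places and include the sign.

Realised HPR = (P1 + D1 − P0) / P0 = (61.78 + 3.31 − 59.64) / 59.64 = 5.45 / 59.64 = 9.1382%
CAPM required = R_f + β·MRP = 3.31% + 0.47 × 8.94% = 7.5118%
α = realised − required = 9.1382% − 7.5118% = +1.63%

+1.63%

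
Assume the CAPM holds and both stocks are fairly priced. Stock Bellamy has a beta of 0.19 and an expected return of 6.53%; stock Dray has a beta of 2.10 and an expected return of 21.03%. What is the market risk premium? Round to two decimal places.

Both satisfy E(R) = R_f + β·MRP, so the slope of the SML is
MRP = (21.03% − 6.53%) / (2.10 − 0.19) = 14.50% / 1.91 = 7.5916%

7.59%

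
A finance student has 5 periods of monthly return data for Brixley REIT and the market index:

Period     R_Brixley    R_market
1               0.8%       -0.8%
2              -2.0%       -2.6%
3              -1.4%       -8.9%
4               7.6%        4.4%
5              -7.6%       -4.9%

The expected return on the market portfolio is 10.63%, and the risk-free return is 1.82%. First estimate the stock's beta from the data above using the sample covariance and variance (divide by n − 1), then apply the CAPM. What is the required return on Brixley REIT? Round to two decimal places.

9.16%

Mean R_i = (0.8 − 2.0 − 1.4 + 7.6 − 7.6) / 5 = -0.5200%
Mean R_m = (-0.8 − 2.6 − 8.9 + 4.4 − 4.9) / 5 = -2.5600%
Σ(R_i − R̄_i)(R_m − R̄_m) = 81.0440  ⇒  Cov = 81.0440 / 4 = 20.2610
Σ(R_m − R̄_m)² = 97.2120  ⇒  Var(R_m) = 97.2120 / 4 = 24.3030
β = Cov / Var(R_m) = 20.2610 / 24.3030 = 0.8337
MRP = 10.63% − 1.82% = 8.81%
E(R) = R_f + β × MRP = 1.82% + 0.8337 × 8.81% = 9.16%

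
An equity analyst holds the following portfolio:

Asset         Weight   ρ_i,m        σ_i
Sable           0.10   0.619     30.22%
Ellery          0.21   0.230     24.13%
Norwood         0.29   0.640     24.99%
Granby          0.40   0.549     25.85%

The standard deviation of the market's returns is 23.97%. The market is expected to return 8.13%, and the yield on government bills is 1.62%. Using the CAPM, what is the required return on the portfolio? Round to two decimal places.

5.25%

β_Sable = 0.619 × 30.22% / 23.97% = 0.7804
β_Ellery = 0.230 × 24.13% / 23.97% = 0.2315
β_Norwood = 0.640 × 24.99% / 23.97% = 0.6672
β_Granby = 0.549 × 25.85% / 23.97% = 0.5921
β_P = Σ w_i β_i = 0.10×0.7804 + 0.21×0.2315 + 0.29×0.6672 + 0.40×0.5921 = 0.5570
MRP = 8.13% − 1.62% = 6.51%
E(R_P) = R_f + β_P × MRP = 1.62% + 0.5570 × 6.51% = 5.25%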